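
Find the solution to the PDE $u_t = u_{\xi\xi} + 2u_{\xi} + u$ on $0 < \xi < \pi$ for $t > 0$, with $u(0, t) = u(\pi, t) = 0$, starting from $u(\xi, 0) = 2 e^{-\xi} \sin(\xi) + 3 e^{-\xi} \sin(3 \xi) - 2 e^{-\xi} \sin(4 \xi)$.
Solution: Substitute $u = e^{-\xi}w$, i.e. $w = e^{\xi}u$.
By the product rule, $u_{\xi} = e^{-\xi}(w_{\xi} - w)$, $u_{\xi\xi} = e^{-\xi}(w_{\xi\xi} - 2w_{\xi} + w)$, $u_t = e^{-\xi}w_t$.
Substituting into the PDE and dividing by $e^{-\xi}$: $w_t = (w_{\xi\xi} - 2w_{\xi} + w) + 2(w_{\xi} - w) + w$.
The lower-order terms cancel, leaving the standard heat equation $w_t = w_{\xi\xi}$.
Initial data for $w$: $w(\xi,0) = e^{\xi}u(\xi,0) = 2 \sin(\xi) + 3 \sin(3 \xi) - 2 \sin(4 \xi)$. The boundary conditions carry over: $w(0,t) = w(\pi,t) = 0$.
Solve for $w$:
  Using separation of variables $w = X(\xi)T(t)$:
  Eigenfunctions: $\sin(n\xi)$, $n = 1, 2, 3, \ldots$
  General solution: $w(\xi, t) = \sum c_n \sin(n\xi) e^{-n^2 t}$
  Matching $w(\xi,0) = 2 \sin(\xi) + 3 \sin(3 \xi) - 2 \sin(4 \xi)$ term by term: $c_1=2, c_3=3, c_4=-2$.
Hence $w(\xi,t) = 2 e^{-t} \sin(\xi) + 3 e^{-9 t} \sin(3 \xi) - 2 e^{-16 t} \sin(4 \xi)$.
Transform back: $u(\xi,t) = e^{-\xi}w(\xi,t)$.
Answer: $u(\xi, t) = 2 e^{-\xi} e^{-t} \sin(\xi) + 3 e^{-\xi} e^{-9 t} \sin(3 \xi) - 2 e^{-\xi} e^{-16 t} \sin(4 \xi)$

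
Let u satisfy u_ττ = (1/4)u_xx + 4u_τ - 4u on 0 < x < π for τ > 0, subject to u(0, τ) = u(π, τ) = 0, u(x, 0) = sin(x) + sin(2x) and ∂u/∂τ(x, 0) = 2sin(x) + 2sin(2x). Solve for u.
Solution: Substitute u = exp(2τ)w.
Then u_τ = exp(2τ)(w_τ + 2w), u_ττ = exp(2τ)(w_ττ + 4w_τ + 4w), u_xx = exp(2τ)w_xx; substituting and dividing by exp(2τ), the lower-order terms cancel: w_ττ = (1/4)w_xx (standard wave equation).
Data for w: w(x,0) = u(x,0) = sin(x) + sin(2x); w_τ(x,0) = u_τ(x,0) - 2u(x,0) = 0. The boundary conditions carry over: w(0,τ) = w(π,τ) = 0.
Separating variables: w = Σ [A_n cos(ω_n τ) + B_n sin(ω_n τ)] sin(nx), ω_n = n/2. From ICs: A_1=1, A_2=1.
So w(x,τ) = sin(x)cos(τ/2) + sin(2x)cos(τ), and u(x,τ) = exp(2τ)w(x,τ).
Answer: u(x, τ) = exp(2τ)sin(x)cos(τ/2) + exp(2τ)sin(2x)cos(τ)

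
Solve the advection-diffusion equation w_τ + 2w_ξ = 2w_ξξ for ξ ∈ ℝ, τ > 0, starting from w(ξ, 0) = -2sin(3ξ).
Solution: Moving frame: η = ξ - 2τ, σ = τ, w = u(η,σ), so w_τ = u_σ - 2u_η and w_ξξ = u_ηη.
Hence w_τ + 2w_ξ = u_σ and the PDE becomes the heat equation u_σ = 2u_ηη on η ∈ ℝ.
Initial data: u(η,0) = w(η,0) = -2sin(3η). Each mode sin(nη) decays as exp(-2n²σ) on ℝ, so u(η,σ) = Σ c_n exp(-2n²σ) sin(nη) with c_3=-2: u(η,σ) = -2exp(-18σ)sin(3η).
Substituting back: w(ξ,τ) = u(ξ - 2τ, τ).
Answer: w(ξ, τ) = -2exp(-18τ)sin(3ξ - 6τ)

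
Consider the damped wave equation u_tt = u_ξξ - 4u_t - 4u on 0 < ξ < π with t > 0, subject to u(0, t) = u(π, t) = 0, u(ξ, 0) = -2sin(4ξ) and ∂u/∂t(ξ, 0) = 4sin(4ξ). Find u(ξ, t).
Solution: Substitute u = exp(-2t)w, i.e. w = exp(2t)u.
By the product rule, u_t = exp(-2t)(w_t - 2w), u_tt = exp(-2t)(w_tt - 4w_t + 4w), u_ξξ = exp(-2t)w_ξξ.
Substituting into the PDE and dividing by exp(-2t): w_tt - 4w_t + 4w = w_ξξ - 4(w_t - 2w) - 4w.
The lower-order terms cancel, leaving the standard wave equation w_tt = w_ξξ.
Initial data for w: w(ξ,0) = u(ξ,0) = -2sin(4ξ); w_t(ξ,0) = u_t(ξ,0) + 2u(ξ,0) = 0. The boundary conditions carry over: w(0,t) = w(π,t) = 0.
Solve for w:
  Using separation of variables w = X(ξ)T(t):
  Eigenfunctions: sin(nξ), n = 1, 2, 3, ...
  General solution: w(ξ, t) = Σ [A_n cos(n t) + B_n sin(n t)] sin(nξ)
  From w(ξ,0) = -2sin(4ξ): A_4=-2. From w_t(ξ,0) = 0: all B_n = 0.
Hence w(ξ,t) = -2sin(4ξ)cos(4t).
Transform back: u(ξ,t) = exp(-2t)w(ξ,t).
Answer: u(ξ, t) = -2exp(-2t)sin(4ξ)cos(4t)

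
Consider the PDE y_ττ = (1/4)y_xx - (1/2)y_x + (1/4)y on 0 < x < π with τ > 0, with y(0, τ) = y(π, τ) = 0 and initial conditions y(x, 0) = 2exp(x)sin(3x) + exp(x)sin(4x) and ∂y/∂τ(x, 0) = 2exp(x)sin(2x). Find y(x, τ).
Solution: Substitute y = exp(x)u.
Then y_x = exp(x)(u_x + u), y_xx = exp(x)(u_xx + 2u_x + u), y_ττ = exp(x)u_ττ; substituting and dividing by exp(x), the lower-order terms cancel: u_ττ = (1/4)u_xx (standard wave equation).
Data for u: u(x,0) = exp(-x)y(x,0) = 2sin(3x) + sin(4x); u_τ(x,0) = exp(-x)y_τ(x,0) = 2sin(2x). The boundary conditions carry over: u(0,τ) = u(π,τ) = 0.
Separating variables: u = Σ [A_n cos(ω_n τ) + B_n sin(ω_n τ)] sin(nx), ω_n = n/2. From ICs (B_n = velocity coefficient / ω_n): A_3=2, A_4=1, B_2=2.
So u(x,τ) = 2sin(2x)sin(τ) + 2sin(3x)cos(3τ/2) + sin(4x)cos(2τ), and y(x,τ) = exp(x)u(x,τ).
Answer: y(x, τ) = 2exp(x)sin(2x)sin(τ) + 2exp(x)sin(3x)cos(3τ/2) + exp(x)sin(4x)cos(2τ)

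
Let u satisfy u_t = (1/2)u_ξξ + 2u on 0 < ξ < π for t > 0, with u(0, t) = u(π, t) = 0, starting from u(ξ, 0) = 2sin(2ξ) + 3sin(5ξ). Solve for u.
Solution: Substitute u = exp(2t)w, i.e. w = exp(-2t)u.
By the product rule, u_t = exp(2t)(w_t + 2w), u_ξξ = exp(2t)w_ξξ.
Substituting into the PDE and dividing by exp(2t): w_t + 2w = (1/2)w_ξξ + 2w.
The lower-order terms cancel, leaving the standard heat equation w_t = (1/2)w_ξξ.
Initial data for w: w(ξ,0) = u(ξ,0) = 2sin(2ξ) + 3sin(5ξ). The boundary conditions carry over: w(0,t) = w(π,t) = 0.
Solve for w:
  Using separation of variables w = X(ξ)T(t):
  Eigenfunctions: sin(nξ), n = 1, 2, 3, ...
  General solution: w(ξ, t) = Σ c_n sin(nξ) exp(-n² t/2)
  Matching w(ξ,0) = 2sin(2ξ) + 3sin(5ξ) term by term: c_2=2, c_5=3.
Hence w(ξ,t) = 2exp(-2t)sin(2ξ) + 3exp(-25t/2)sin(5ξ).
Transform back: u(ξ,t) = exp(2t)w(ξ,t).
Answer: u(ξ, t) = 2sin(2ξ) + 3exp(-21t/2)sin(5ξ)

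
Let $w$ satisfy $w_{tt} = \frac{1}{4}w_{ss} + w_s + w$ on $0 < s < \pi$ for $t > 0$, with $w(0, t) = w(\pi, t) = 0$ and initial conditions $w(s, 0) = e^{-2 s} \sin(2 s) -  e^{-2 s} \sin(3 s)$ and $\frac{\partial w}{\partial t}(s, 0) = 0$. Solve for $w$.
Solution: Substitute $w = e^{-2s}u$, i.e. $u = e^{2s}w$.
By the product rule, $w_s = e^{-2s}(u_s - 2u)$, $w_{ss} = e^{-2s}(u_{ss} - 4u_s + 4u)$, $w_{tt} = e^{-2s}u_{tt}$.
Substituting into the PDE and dividing by $e^{-2s}$: $u_{tt} = \frac{1}{4}(u_{ss} - 4u_s + 4u) + (u_s - 2u) + u$.
The lower-order terms cancel, leaving the standard wave equation $u_{tt} = \frac{1}{4}u_{ss}$.
Initial data for $u$: $u(s,0) = e^{2s}w(s,0) = \sin(2 s) - \sin(3 s)$; $u_t(s,0) = e^{2s}w_t(s,0) = 0$. The boundary conditions carry over: $u(0,t) = u(\pi,t) = 0$.
Solve for $u$:
  Using separation of variables $u = X(s)T(t)$:
  Eigenfunctions: $\sin(ns)$, $n = 1, 2, 3, \ldots$
  General solution: $u(s, t) = \sum [A_n \cos(n t/2) + B_n \sin(n t/2)] \sin(ns)$
  From $u(s,0) = \sin(2 s) - \sin(3 s)$: $A_2=1, A_3=-1$. From $u_t(s,0) = 0$: all $B_n = 0$.
Hence $u(s,t) = \sin(2 s) \cos(t) - \sin(3 s) \cos(3 t/2)$.
Transform back: $w(s,t) = e^{-2s}u(s,t)$.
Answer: $w(s, t) = e^{-2 s} \sin(2 s) \cos(t) -  e^{-2 s} \sin(3 s) \cos(3 t/2)$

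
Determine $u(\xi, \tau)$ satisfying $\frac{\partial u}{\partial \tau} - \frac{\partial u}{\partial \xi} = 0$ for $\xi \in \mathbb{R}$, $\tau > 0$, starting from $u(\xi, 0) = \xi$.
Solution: By characteristics ($d\xi/d\tau = -1$), $u(\xi,\tau) = f(\xi + \tau)$ with $f = u( \cdot , 0)$.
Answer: $u(\xi, \tau) = \tau + \xi$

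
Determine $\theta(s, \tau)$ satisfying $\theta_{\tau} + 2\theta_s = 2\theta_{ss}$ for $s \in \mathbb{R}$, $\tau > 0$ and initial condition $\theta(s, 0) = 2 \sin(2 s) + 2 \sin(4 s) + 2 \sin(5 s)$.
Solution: Moving frame: $\eta = s - 2\tau$, $\sigma = \tau$, $\theta = u(\eta,\sigma)$, so $\theta_{\tau} = u_{\sigma} - 2u_{\eta}$ and $\theta_{ss} = u_{\eta\eta}$.
Hence $\theta_{\tau} + 2\theta_s = u_{\sigma}$ and the PDE becomes the heat equation $u_{\sigma} = 2u_{\eta\eta}$ on $\eta \in \mathbb{R}$.
Initial data: $u(\eta,0) = \theta(\eta,0) = 2 \sin(2 \eta) + 2 \sin(4 \eta) + 2 \sin(5 \eta)$. Each mode $\sin(n\eta)$ decays as $e^{-2n^2\sigma}$ on $\mathbb{R}$, so $u(\eta,\sigma) = \sum c_n e^{-2n^2\sigma} \sin(n\eta)$ with $c_2=2, c_4=2, c_5=2$: $u(\eta,\sigma) = 2 e^{-8 \sigma} \sin(2 \eta) + 2 e^{-32 \sigma} \sin(4 \eta) + 2 e^{-50 \sigma} \sin(5 \eta)$.
Substituting back: $\theta(s,\tau) = u(s - 2\tau, \tau)$.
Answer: $\theta(s, \tau) = -2 e^{-8 \tau} \sin(4 \tau - 2 s) - 2 e^{-32 \tau} \sin(8 \tau - 4 s) - 2 e^{-50 \tau} \sin(10 \tau - 5 s)$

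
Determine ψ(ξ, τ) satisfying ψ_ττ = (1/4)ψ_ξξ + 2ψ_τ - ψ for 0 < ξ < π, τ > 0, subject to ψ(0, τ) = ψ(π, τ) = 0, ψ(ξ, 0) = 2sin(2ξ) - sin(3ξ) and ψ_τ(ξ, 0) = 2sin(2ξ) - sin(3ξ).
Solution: Substitute ψ = exp(τ)u, i.e. u = exp(-τ)ψ.
By the product rule, ψ_τ = exp(τ)(u_τ + u), ψ_ττ = exp(τ)(u_ττ + 2u_τ + u), ψ_ξξ = exp(τ)u_ξξ.
Substituting into the PDE and dividing by exp(τ): u_ττ + 2u_τ + u = (1/4)u_ξξ + 2(u_τ + u) - u.
The lower-order terms cancel, leaving the standard wave equation u_ττ = (1/4)u_ξξ.
Initial data for u: u(ξ,0) = ψ(ξ,0) = 2sin(2ξ) - sin(3ξ); u_τ(ξ,0) = ψ_τ(ξ,0) - ψ(ξ,0) = 0. The boundary conditions carry over: u(0,τ) = u(π,τ) = 0.
Solve for u:
  Using separation of variables u = X(ξ)T(τ):
  Eigenfunctions: sin(nξ), n = 1, 2, 3, ...
  General solution: u(ξ, τ) = Σ [A_n cos(n τ/2) + B_n sin(n τ/2)] sin(nξ)
  From u(ξ,0) = 2sin(2ξ) - sin(3ξ): A_2=2, A_3=-1. From u_τ(ξ,0) = 0: all B_n = 0.
Hence u(ξ,τ) = 2sin(2ξ)cos(τ) - sin(3ξ)cos(3τ/2).
Transform back: ψ(ξ,τ) = exp(τ)u(ξ,τ).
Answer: ψ(ξ, τ) = 2exp(τ)sin(2ξ)cos(τ) - exp(τ)sin(3ξ)cos(3τ/2)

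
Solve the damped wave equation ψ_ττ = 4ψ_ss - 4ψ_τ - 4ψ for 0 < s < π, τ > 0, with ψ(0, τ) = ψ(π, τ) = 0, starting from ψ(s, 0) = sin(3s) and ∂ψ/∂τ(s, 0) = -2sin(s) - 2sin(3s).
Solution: Substitute ψ = exp(-2τ)u, i.e. u = exp(2τ)ψ.
By the product rule, ψ_τ = exp(-2τ)(u_τ - 2u), ψ_ττ = exp(-2τ)(u_ττ - 4u_τ + 4u), ψ_ss = exp(-2τ)u_ss.
Substituting into the PDE and dividing by exp(-2τ): u_ττ - 4u_τ + 4u = 4u_ss - 4(u_τ - 2u) - 4u.
The lower-order terms cancel, leaving the standard wave equation u_ττ = 4u_ss.
Initial data for u: u(s,0) = ψ(s,0) = sin(3s); u_τ(s,0) = ψ_τ(s,0) + 2ψ(s,0) = -2sin(s). The boundary conditions carry over: u(0,τ) = u(π,τ) = 0.
Solve for u:
  Using separation of variables u = X(s)T(τ):
  Eigenfunctions: sin(ns), n = 1, 2, 3, ...
  General solution: u(s, τ) = Σ [A_n cos(2n τ) + B_n sin(2n τ)] sin(ns)
  From u(s,0) = sin(3s): A_3=1. From u_τ(s,0) = -2sin(s), using u_τ(s,0) = Σ ω_n B_n sin(ns) with ω_n = 2n: B_1 = (-2)/2 = -1.
Hence u(s,τ) = -sin(s)sin(2τ) + sin(3s)cos(6τ).
Transform back: ψ(s,τ) = exp(-2τ)u(s,τ).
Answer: ψ(s, τ) = -exp(-2τ)sin(s)sin(2τ) + exp(-2τ)sin(3s)cos(6τ)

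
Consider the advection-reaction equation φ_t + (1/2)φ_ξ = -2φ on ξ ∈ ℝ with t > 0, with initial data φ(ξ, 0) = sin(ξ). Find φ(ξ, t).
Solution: Substitute φ = exp(-2t)u.
Then φ_t = exp(-2t)(u_t - 2u), φ_ξ = exp(-2t)u_ξ; substituting and dividing by exp(-2t), the lower-order terms cancel: u_t + (1/2)u_ξ = 0 (standard advection equation).
Data for u: u(ξ,0) = φ(ξ,0) = sin(ξ).
By characteristics (dξ/dt = 1/2), u(ξ,t) = f(ξ - (1/2)t) with f = u(·, 0).
So u(ξ,t) = -sin(t/2 - ξ), and φ(ξ,t) = exp(-2t)u(ξ,t).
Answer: φ(ξ, t) = -exp(-2t)sin(t/2 - ξ)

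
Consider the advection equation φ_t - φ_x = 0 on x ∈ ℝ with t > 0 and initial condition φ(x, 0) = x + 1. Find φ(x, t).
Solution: By characteristics (dx/dt = -1), φ(x,t) = f(x + t) with f = φ(·, 0).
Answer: φ(x, t) = t + x + 1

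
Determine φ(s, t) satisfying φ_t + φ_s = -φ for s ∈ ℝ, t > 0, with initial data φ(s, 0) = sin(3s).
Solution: Substitute φ = exp(-t)u, i.e. u = exp(t)φ.
By the product rule, φ_t = exp(-t)(u_t - u), φ_s = exp(-t)u_s.
Substituting into the PDE and dividing by exp(-t): u_t - u + u_s = -u.
The lower-order terms cancel, leaving the standard advection equation u_t + u_s = 0.
Initial data for u: u(s,0) = φ(s,0) = sin(3s).
Solve for u:
  By method of characteristics (waves move right with speed 1):
  Along characteristics s - t = const, u is constant, so u(s,t) = f(s - t) with f = u(·, 0).
Hence u(s,t) = sin(3s - 3t).
Transform back: φ(s,t) = exp(-t)u(s,t).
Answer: φ(s, t) = exp(-t)sin(3s - 3t)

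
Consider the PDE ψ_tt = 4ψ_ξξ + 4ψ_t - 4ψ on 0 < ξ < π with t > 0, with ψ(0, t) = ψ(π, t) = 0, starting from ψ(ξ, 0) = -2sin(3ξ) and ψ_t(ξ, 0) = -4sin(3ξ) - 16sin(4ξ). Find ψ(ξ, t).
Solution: Substitute ψ = exp(2t)u, i.e. u = exp(-2t)ψ.
By the product rule, ψ_t = exp(2t)(u_t + 2u), ψ_tt = exp(2t)(u_tt + 4u_t + 4u), ψ_ξξ = exp(2t)u_ξξ.
Substituting into the PDE and dividing by exp(2t): u_tt + 4u_t + 4u = 4u_ξξ + 4(u_t + 2u) - 4u.
The lower-order terms cancel, leaving the standard wave equation u_tt = 4u_ξξ.
Initial data for u: u(ξ,0) = ψ(ξ,0) = -2sin(3ξ); u_t(ξ,0) = ψ_t(ξ,0) - 2ψ(ξ,0) = -16sin(4ξ). The boundary conditions carry over: u(0,t) = u(π,t) = 0.
Solve for u:
  Using separation of variables u = X(ξ)T(t):
  Eigenfunctions: sin(nξ), n = 1, 2, 3, ...
  General solution: u(ξ, t) = Σ [A_n cos(2n t) + B_n sin(2n t)] sin(nξ)
  From u(ξ,0) = -2sin(3ξ): A_3=-2. From u_t(ξ,0) = -16sin(4ξ), using u_t(ξ,0) = Σ ω_n B_n sin(nξ) with ω_n = 2n: B_4 = (-16)/8 = -2.
Hence u(ξ,t) = -2sin(8t)sin(4ξ) - 2sin(3ξ)cos(6t).
Transform back: ψ(ξ,t) = exp(2t)u(ξ,t).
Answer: ψ(ξ, t) = -2exp(2t)sin(8t)sin(4ξ) - 2exp(2t)sin(3ξ)cos(6t)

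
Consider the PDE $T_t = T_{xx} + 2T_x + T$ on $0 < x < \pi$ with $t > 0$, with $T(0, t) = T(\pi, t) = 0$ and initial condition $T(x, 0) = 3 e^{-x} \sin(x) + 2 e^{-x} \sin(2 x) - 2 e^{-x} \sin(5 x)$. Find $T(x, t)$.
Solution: Substitute $T = e^{-x}u$, i.e. $u = e^{x}T$.
By the product rule, $T_x = e^{-x}(u_x - u)$, $T_{xx} = e^{-x}(u_{xx} - 2u_x + u)$, $T_t = e^{-x}u_t$.
Substituting into the PDE and dividing by $e^{-x}$: $u_t = (u_{xx} - 2u_x + u) + 2(u_x - u) + u$.
The lower-order terms cancel, leaving the standard heat equation $u_t = u_{xx}$.
Initial data for $u$: $u(x,0) = e^{x}T(x,0) = 3 \sin(x) + 2 \sin(2 x) - 2 \sin(5 x)$. The boundary conditions carry over: $u(0,t) = u(\pi,t) = 0$.
Solve for $u$:
  Using separation of variables $u = X(x)G(t)$:
  Eigenfunctions: $\sin(nx)$, $n = 1, 2, 3, \ldots$
  General solution: $u(x, t) = \sum c_n \sin(nx) e^{-n^2 t}$
  Matching $u(x,0) = 3 \sin(x) + 2 \sin(2 x) - 2 \sin(5 x)$ term by term: $c_1=3, c_2=2, c_5=-2$.
Hence $u(x,t) = 3 e^{-t} \sin(x) + 2 e^{-4 t} \sin(2 x) - 2 e^{-25 t} \sin(5 x)$.
Transform back: $T(x,t) = e^{-x}u(x,t)$.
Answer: $T(x, t) = 3 e^{-t} e^{-x} \sin(x) + 2 e^{-4 t} e^{-x} \sin(2 x) - 2 e^{-25 t} e^{-x} \sin(5 x)$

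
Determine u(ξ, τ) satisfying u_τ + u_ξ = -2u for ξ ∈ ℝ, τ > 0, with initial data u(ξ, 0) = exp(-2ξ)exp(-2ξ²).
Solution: Substitute u = exp(-2ξ)w.
Then u_ξ = exp(-2ξ)(w_ξ - 2w), u_τ = exp(-2ξ)w_τ; substituting and dividing by exp(-2ξ), the lower-order terms cancel: w_τ + w_ξ = 0 (standard advection equation).
Data for w: w(ξ,0) = exp(2ξ)u(ξ,0) = exp(-2ξ²).
By characteristics (dξ/dτ = 1), w(ξ,τ) = f(ξ - τ) with f = w(·, 0).
So w(ξ,τ) = exp(-2(ξ - τ)²), and u(ξ,τ) = exp(-2ξ)w(ξ,τ).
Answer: u(ξ, τ) = exp(-2ξ)exp(-2(ξ - τ)²)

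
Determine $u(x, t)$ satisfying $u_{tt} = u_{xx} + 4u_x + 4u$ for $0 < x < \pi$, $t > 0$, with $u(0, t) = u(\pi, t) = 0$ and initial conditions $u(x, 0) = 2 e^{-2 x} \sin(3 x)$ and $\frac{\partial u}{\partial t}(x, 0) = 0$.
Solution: Substitute $u = e^{-2x}w$.
Then $u_x = e^{-2x}(w_x - 2w)$, $u_{xx} = e^{-2x}(w_{xx} - 4w_x + 4w)$, $u_{tt} = e^{-2x}w_{tt}$; substituting and dividing by $e^{-2x}$, the lower-order terms cancel: $w_{tt} = w_{xx}$ (standard wave equation).
Data for $w$: $w(x,0) = e^{2x}u(x,0) = 2 \sin(3 x)$; $w_t(x,0) = e^{2x}u_t(x,0) = 0$. The boundary conditions carry over: $w(0,t) = w(\pi,t) = 0$.
Separating variables: $w = \sum [A_n \cos(\omega_n t) + B_n \sin(\omega_n t)] \sin(nx)$, $\omega_n = n$. From ICs: $A_3=2$.
So $w(x,t) = 2 \sin(3 x) \cos(3 t)$, and $u(x,t) = e^{-2x}w(x,t)$.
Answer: $u(x, t) = 2 e^{-2 x} \sin(3 x) \cos(3 t)$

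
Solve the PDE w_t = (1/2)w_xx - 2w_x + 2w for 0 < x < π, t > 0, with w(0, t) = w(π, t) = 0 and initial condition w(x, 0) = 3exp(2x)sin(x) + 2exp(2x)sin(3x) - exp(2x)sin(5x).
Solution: Substitute w = exp(2x)u, i.e. u = exp(-2x)w.
By the product rule, w_x = exp(2x)(u_x + 2u), w_xx = exp(2x)(u_xx + 4u_x + 4u), w_t = exp(2x)u_t.
Substituting into the PDE and dividing by exp(2x): u_t = (1/2)(u_xx + 4u_x + 4u) - 2(u_x + 2u) + 2u.
The lower-order terms cancel, leaving the standard heat equation u_t = (1/2)u_xx.
Initial data for u: u(x,0) = exp(-2x)w(x,0) = 3sin(x) + 2sin(3x) - sin(5x). The boundary conditions carry over: u(0,t) = u(π,t) = 0.
Solve for u:
  Using separation of variables u = X(x)T(t):
  Eigenfunctions: sin(nx), n = 1, 2, 3, ...
  General solution: u(x, t) = Σ c_n sin(nx) exp(-n² t/2)
  Matching u(x,0) = 3sin(x) + 2sin(3x) - sin(5x) term by term: c_1=3, c_3=2, c_5=-1.
Hence u(x,t) = 3exp(-t/2)sin(x) + 2exp(-9t/2)sin(3x) - exp(-25t/2)sin(5x).
Transform back: w(x,t) = exp(2x)u(x,t).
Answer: w(x, t) = 3exp(-t/2)exp(2x)sin(x) + 2exp(-9t/2)exp(2x)sin(3x) - exp(-25t/2)exp(2x)sin(5x)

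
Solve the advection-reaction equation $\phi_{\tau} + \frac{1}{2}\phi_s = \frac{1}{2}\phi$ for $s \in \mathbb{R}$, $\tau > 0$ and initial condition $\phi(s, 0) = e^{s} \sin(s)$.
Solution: Substitute $\phi = e^{s}u$.
Then $\phi_s = e^{s}(u_s + u)$, $\phi_{\tau} = e^{s}u_{\tau}$; substituting and dividing by $e^{s}$, the lower-order terms cancel: $u_{\tau} + \frac{1}{2}u_s = 0$ (standard advection equation).
Data for $u$: $u(s,0) = e^{-s}\phi(s,0) = \sin(s)$.
By characteristics ($ds/d\tau = 1/2$), $u(s,\tau) = f(s - \frac{1}{2}\tau)$ with $f = u( \cdot , 0)$.
So $u(s,\tau) = \sin(s - \tau/2)$, and $\phi(s,\tau) = e^{s}u(s,\tau)$.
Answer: $\phi(s, \tau) = - e^{s} \sin(\tau/2 - s)$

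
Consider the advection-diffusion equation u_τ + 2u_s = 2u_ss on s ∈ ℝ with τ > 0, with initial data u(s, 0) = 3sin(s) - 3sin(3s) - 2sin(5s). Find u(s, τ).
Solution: Moving frame: η = s - 2τ, σ = τ, u = w(η,σ), so u_τ = w_σ - 2w_η and u_ss = w_ηη.
Hence u_τ + 2u_s = w_σ and the PDE becomes the heat equation w_σ = 2w_ηη on η ∈ ℝ.
Initial data: w(η,0) = u(η,0) = 3sin(η) - 3sin(3η) - 2sin(5η). Each mode sin(nη) decays as exp(-2n²σ) on ℝ, so w(η,σ) = Σ c_n exp(-2n²σ) sin(nη) with c_1=3, c_3=-3, c_5=-2: w(η,σ) = 3exp(-2σ)sin(η) - 3exp(-18σ)sin(3η) - 2exp(-50σ)sin(5η).
Substituting back: u(s,τ) = w(s - 2τ, τ).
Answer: u(s, τ) = 3exp(-2τ)sin(s - 2τ) - 3exp(-18τ)sin(3s - 6τ) - 2exp(-50τ)sin(5s - 10τ)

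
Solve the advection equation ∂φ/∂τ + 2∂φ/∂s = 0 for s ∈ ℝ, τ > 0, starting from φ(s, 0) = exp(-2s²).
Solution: By method of characteristics (waves move right with speed 2):
Along characteristics s - 2τ = const, φ is constant, so φ(s,τ) = f(s - 2τ) with f = φ(·, 0).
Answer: φ(s, τ) = exp(-2(s - 2τ)²)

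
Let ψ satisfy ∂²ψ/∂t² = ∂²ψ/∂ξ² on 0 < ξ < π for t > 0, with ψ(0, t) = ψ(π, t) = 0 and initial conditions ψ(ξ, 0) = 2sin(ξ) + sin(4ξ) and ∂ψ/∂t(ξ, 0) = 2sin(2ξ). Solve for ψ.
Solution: Using separation of variables ψ = X(ξ)T(t):
Eigenfunctions: sin(nξ), n = 1, 2, 3, ...
General solution: ψ(ξ, t) = Σ [A_n cos(n t) + B_n sin(n t)] sin(nξ)
From ψ(ξ,0) = 2sin(ξ) + sin(4ξ): A_1=2, A_4=1. From ψ_t(ξ,0) = 2sin(2ξ), using ψ_t(ξ,0) = Σ ω_n B_n sin(nξ) with ω_n = n: B_2 = 2/2 = 1.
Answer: ψ(ξ, t) = sin(2t)sin(2ξ) + 2sin(ξ)cos(t) + sin(4ξ)cos(4t)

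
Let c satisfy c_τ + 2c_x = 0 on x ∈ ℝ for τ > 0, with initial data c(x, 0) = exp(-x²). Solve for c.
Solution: By characteristics (dx/dτ = 2), c(x,τ) = f(x - 2τ) with f = c(·, 0).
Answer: c(x, τ) = exp(-(x - 2τ)²)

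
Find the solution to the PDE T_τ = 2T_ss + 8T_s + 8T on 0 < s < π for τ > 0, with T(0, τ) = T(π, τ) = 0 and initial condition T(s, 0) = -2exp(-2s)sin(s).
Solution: Substitute T = exp(-2s)u.
Then T_s = exp(-2s)(u_s - 2u), T_ss = exp(-2s)(u_ss - 4u_s + 4u), T_τ = exp(-2s)u_τ; substituting and dividing by exp(-2s), the lower-order terms cancel: u_τ = 2u_ss (standard heat equation).
Data for u: u(s,0) = exp(2s)T(s,0) = -2sin(s). The boundary conditions carry over: u(0,τ) = u(π,τ) = 0.
Separating variables: u = Σ c_n exp(-2n²τ) sin(ns). From u(s,0) = -2sin(s): c_1=-2.
So u(s,τ) = -2exp(-2τ)sin(s), and T(s,τ) = exp(-2s)u(s,τ).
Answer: T(s, τ) = -2exp(-2s)exp(-2τ)sin(s)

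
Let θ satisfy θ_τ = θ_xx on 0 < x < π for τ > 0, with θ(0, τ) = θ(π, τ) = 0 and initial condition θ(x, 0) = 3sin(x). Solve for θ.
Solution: Separating variables: θ = Σ c_n exp(-n²τ) sin(nx). From θ(x,0) = 3sin(x): c_1=3.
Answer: θ(x, τ) = 3exp(-τ)sin(x)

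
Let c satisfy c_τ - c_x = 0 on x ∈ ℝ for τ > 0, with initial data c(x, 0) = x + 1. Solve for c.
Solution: By method of characteristics (waves move left with speed 1):
Along characteristics x + τ = const, c is constant, so c(x,τ) = f(x + τ) with f = c(·, 0).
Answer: c(x, τ) = x + τ + 1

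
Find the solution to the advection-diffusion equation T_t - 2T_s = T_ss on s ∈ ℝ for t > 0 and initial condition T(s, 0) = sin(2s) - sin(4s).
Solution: Change to a moving frame: let η = s + 2t, σ = t and write T(s,t) = u(η,σ).
By the chain rule T_t = u_σ + 2u_η, T_s = u_η, T_ss = u_ηη.
Then T_t - 2T_s = u_σ: the advection term cancels and the PDE becomes the heat equation u_σ = u_ηη on η ∈ ℝ.
Initial data: u(η,0) = T(η,0) = sin(2η) - sin(4η).
On η ∈ ℝ each mode satisfies (sin(nη))″ = -n² sin(nη), so exp(-n²σ) sin(nη) solves the heat equation; by superposition u(η,σ) = Σ c_n exp(-n²σ) sin(nη).
Reading off the coefficients: c_2=1, c_4=-1, so u(η,σ) = exp(-4σ)sin(2η) - exp(-16σ)sin(4η).
Substituting back η = s + 2t, σ = t: T(s,t) = u(s + 2t, t).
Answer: T(s, t) = exp(-4t)sin(2s + 4t) - exp(-16t)sin(4s + 8t)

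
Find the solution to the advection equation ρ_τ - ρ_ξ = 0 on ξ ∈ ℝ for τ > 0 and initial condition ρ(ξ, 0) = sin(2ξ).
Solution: By characteristics (dξ/dτ = -1), ρ(ξ,τ) = f(ξ + τ) with f = ρ(·, 0).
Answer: ρ(ξ, τ) = sin(2ξ + 2τ)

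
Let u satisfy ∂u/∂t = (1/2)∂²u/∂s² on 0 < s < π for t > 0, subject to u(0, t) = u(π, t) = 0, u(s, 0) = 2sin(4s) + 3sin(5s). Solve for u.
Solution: Using separation of variables u = X(s)T(t):
Eigenfunctions: sin(ns), n = 1, 2, 3, ...
General solution: u(s, t) = Σ c_n sin(ns) exp(-n² t/2)
Matching u(s,0) = 2sin(4s) + 3sin(5s) term by term: c_4=2, c_5=3.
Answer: u(s, t) = 2exp(-8t)sin(4s) + 3exp(-25t/2)sin(5s)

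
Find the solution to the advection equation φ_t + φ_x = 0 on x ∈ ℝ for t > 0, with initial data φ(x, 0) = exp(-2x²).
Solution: By method of characteristics (waves move right with speed 1):
Along characteristics x - t = const, φ is constant, so φ(x,t) = f(x - t) with f = φ(·, 0).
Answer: φ(x, t) = exp(-2(-t + x)²)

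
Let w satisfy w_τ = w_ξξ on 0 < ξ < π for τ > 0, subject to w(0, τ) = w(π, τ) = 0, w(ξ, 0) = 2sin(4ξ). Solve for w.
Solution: Using separation of variables w = X(ξ)T(τ):
Eigenfunctions: sin(nξ), n = 1, 2, 3, ...
General solution: w(ξ, τ) = Σ c_n sin(nξ) exp(-n² τ)
Matching w(ξ,0) = 2sin(4ξ) term by term: c_4=2.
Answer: w(ξ, τ) = 2exp(-16τ)sin(4ξ)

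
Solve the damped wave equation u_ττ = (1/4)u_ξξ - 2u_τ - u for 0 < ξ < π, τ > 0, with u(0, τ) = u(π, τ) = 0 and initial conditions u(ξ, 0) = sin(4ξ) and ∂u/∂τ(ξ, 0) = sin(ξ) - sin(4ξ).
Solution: Substitute u = exp(-τ)w.
Then u_τ = exp(-τ)(w_τ - w), u_ττ = exp(-τ)(w_ττ - 2w_τ + w), u_ξξ = exp(-τ)w_ξξ; substituting and dividing by exp(-τ), the lower-order terms cancel: w_ττ = (1/4)w_ξξ (standard wave equation).
Data for w: w(ξ,0) = u(ξ,0) = sin(4ξ); w_τ(ξ,0) = u_τ(ξ,0) + u(ξ,0) = sin(ξ). The boundary conditions carry over: w(0,τ) = w(π,τ) = 0.
Separating variables: w = Σ [A_n cos(ω_n τ) + B_n sin(ω_n τ)] sin(nξ), ω_n = n/2. From ICs (B_n = velocity coefficient / ω_n): A_4=1, B_1=2.
So w(ξ,τ) = 2sin(ξ)sin(τ/2) + sin(4ξ)cos(2τ), and u(ξ,τ) = exp(-τ)w(ξ,τ).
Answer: u(ξ, τ) = 2exp(-τ)sin(ξ)sin(τ/2) + exp(-τ)sin(4ξ)cos(2τ)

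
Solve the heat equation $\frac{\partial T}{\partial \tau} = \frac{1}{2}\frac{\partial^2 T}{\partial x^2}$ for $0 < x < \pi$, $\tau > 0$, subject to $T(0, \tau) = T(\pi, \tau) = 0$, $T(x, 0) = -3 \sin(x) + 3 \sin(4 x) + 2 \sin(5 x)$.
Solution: Separating variables: $T = \sum c_n e^{-n^2\tau/2} \sin(nx)$. From $T(x,0) = -3 \sin(x) + 3 \sin(4 x) + 2 \sin(5 x)$: $c_1=-3, c_4=3, c_5=2$.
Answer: $T(x, \tau) = 3 e^{-8 \tau} \sin(4 x) - 3 e^{-\tau/2} \sin(x) + 2 e^{-25 \tau/2} \sin(5 x)$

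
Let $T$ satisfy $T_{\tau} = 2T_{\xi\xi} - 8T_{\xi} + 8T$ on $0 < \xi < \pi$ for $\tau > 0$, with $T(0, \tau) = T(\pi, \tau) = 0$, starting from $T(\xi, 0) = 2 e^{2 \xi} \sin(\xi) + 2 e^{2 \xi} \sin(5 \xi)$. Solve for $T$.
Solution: Substitute $T = e^{2\xi}u$, i.e. $u = e^{-2\xi}T$.
By the product rule, $T_{\xi} = e^{2\xi}(u_{\xi} + 2u)$, $T_{\xi\xi} = e^{2\xi}(u_{\xi\xi} + 4u_{\xi} + 4u)$, $T_{\tau} = e^{2\xi}u_{\tau}$.
Substituting into the PDE and dividing by $e^{2\xi}$: $u_{\tau} = 2(u_{\xi\xi} + 4u_{\xi} + 4u) - 8(u_{\xi} + 2u) + 8u$.
The lower-order terms cancel, leaving the standard heat equation $u_{\tau} = 2u_{\xi\xi}$.
Initial data for $u$: $u(\xi,0) = e^{-2\xi}T(\xi,0) = 2 \sin(\xi) + 2 \sin(5 \xi)$. The boundary conditions carry over: $u(0,\tau) = u(\pi,\tau) = 0$.
Solve for $u$:
  Using separation of variables $u = X(\xi)G(\tau)$:
  Eigenfunctions: $\sin(n\xi)$, $n = 1, 2, 3, \ldots$
  General solution: $u(\xi, \tau) = \sum c_n \sin(n\xi) e^{-2n^2 \tau}$
  Matching $u(\xi,0) = 2 \sin(\xi) + 2 \sin(5 \xi)$ term by term: $c_1=2, c_5=2$.
Hence $u(\xi,\tau) = 2 e^{-2 \tau} \sin(\xi) + 2 e^{-50 \tau} \sin(5 \xi)$.
Transform back: $T(\xi,\tau) = e^{2\xi}u(\xi,\tau)$.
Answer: $T(\xi, \tau) = 2 e^{-2 \tau} e^{2 \xi} \sin(\xi) + 2 e^{-50 \tau} e^{2 \xi} \sin(5 \xi)$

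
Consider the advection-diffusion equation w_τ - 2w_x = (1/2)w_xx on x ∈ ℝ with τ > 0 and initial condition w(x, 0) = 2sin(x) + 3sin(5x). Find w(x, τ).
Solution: Moving frame: η = x + 2τ, σ = τ, w = u(η,σ), so w_τ = u_σ + 2u_η and w_xx = u_ηη.
Hence w_τ - 2w_x = u_σ and the PDE becomes the heat equation u_σ = (1/2)u_ηη on η ∈ ℝ.
Initial data: u(η,0) = w(η,0) = 2sin(η) + 3sin(5η). Each mode sin(nη) decays as exp(-n²σ/2) on ℝ, so u(η,σ) = Σ c_n exp(-n²σ/2) sin(nη) with c_1=2, c_5=3: u(η,σ) = 2exp(-σ/2)sin(η) + 3exp(-25σ/2)sin(5η).
Substituting back: w(x,τ) = u(x + 2τ, τ).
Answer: w(x, τ) = 2exp(-τ/2)sin(x + 2τ) + 3exp(-25τ/2)sin(5x + 10τ)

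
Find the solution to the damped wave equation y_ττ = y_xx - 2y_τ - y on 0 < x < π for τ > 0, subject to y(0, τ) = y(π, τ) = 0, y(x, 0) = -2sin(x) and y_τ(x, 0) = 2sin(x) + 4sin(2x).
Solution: Substitute y = exp(-τ)u.
Then y_τ = exp(-τ)(u_τ - u), y_ττ = exp(-τ)(u_ττ - 2u_τ + u), y_xx = exp(-τ)u_xx; substituting and dividing by exp(-τ), the lower-order terms cancel: u_ττ = u_xx (standard wave equation).
Data for u: u(x,0) = y(x,0) = -2sin(x); u_τ(x,0) = y_τ(x,0) + y(x,0) = 4sin(2x). The boundary conditions carry over: u(0,τ) = u(π,τ) = 0.
Separating variables: u = Σ [A_n cos(ω_n τ) + B_n sin(ω_n τ)] sin(nx), ω_n = n. From ICs (B_n = velocity coefficient / ω_n): A_1=-2, B_2=2.
So u(x,τ) = -2sin(x)cos(τ) + 2sin(2x)sin(2τ), and y(x,τ) = exp(-τ)u(x,τ).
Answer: y(x, τ) = -2exp(-τ)sin(x)cos(τ) + 2exp(-τ)sin(2x)sin(2τ)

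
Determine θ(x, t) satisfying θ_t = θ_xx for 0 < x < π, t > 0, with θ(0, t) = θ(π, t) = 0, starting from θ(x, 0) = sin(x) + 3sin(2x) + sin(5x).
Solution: Using separation of variables θ = X(x)G(t):
Eigenfunctions: sin(nx), n = 1, 2, 3, ...
General solution: θ(x, t) = Σ c_n sin(nx) exp(-n² t)
Matching θ(x,0) = sin(x) + 3sin(2x) + sin(5x) term by term: c_1=1, c_2=3, c_5=1.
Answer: θ(x, t) = exp(-t)sin(x) + 3exp(-4t)sin(2x) + exp(-25t)sin(5x)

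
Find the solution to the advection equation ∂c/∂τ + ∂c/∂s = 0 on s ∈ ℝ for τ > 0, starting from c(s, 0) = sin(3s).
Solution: By method of characteristics (waves move right with speed 1):
Along characteristics s - τ = const, c is constant, so c(s,τ) = f(s - τ) with f = c(·, 0).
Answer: c(s, τ) = sin(3s - 3τ)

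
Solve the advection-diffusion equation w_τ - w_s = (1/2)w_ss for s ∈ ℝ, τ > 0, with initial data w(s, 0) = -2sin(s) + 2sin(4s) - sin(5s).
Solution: Moving frame: η = s + τ, σ = τ, w = u(η,σ), so w_τ = u_σ + u_η and w_ss = u_ηη.
Hence w_τ - w_s = u_σ and the PDE becomes the heat equation u_σ = (1/2)u_ηη on η ∈ ℝ.
Initial data: u(η,0) = w(η,0) = -2sin(η) + 2sin(4η) - sin(5η). Each mode sin(nη) decays as exp(-n²σ/2) on ℝ, so u(η,σ) = Σ c_n exp(-n²σ/2) sin(nη) with c_1=-2, c_4=2, c_5=-1: u(η,σ) = 2exp(-8σ)sin(4η) - 2exp(-σ/2)sin(η) - exp(-25σ/2)sin(5η).
Substituting back: w(s,τ) = u(s + τ, τ).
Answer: w(s, τ) = 2exp(-8τ)sin(4s + 4τ) - 2exp(-τ/2)sin(s + τ) - exp(-25τ/2)sin(5s + 5τ)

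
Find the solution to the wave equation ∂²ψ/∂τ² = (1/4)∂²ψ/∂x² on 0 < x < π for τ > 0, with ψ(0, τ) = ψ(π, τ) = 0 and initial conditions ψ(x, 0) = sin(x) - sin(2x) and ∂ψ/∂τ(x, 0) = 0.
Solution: Separating variables: ψ = Σ [A_n cos(ω_n τ) + B_n sin(ω_n τ)] sin(nx), ω_n = n/2. From ICs: A_1=1, A_2=-1.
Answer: ψ(x, τ) = sin(x)cos(τ/2) - sin(2x)cos(τ)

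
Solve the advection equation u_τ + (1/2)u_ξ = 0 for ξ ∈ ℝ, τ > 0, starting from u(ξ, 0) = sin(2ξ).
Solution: By method of characteristics (waves move right with speed 1/2):
Along characteristics ξ - (1/2)τ = const, u is constant, so u(ξ,τ) = f(ξ - (1/2)τ) with f = u(·, 0).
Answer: u(ξ, τ) = sin(2ξ - τ)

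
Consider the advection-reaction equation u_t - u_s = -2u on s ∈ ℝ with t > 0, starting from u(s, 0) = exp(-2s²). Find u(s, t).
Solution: Substitute u = exp(-2t)w.
Then u_t = exp(-2t)(w_t - 2w), u_s = exp(-2t)w_s; substituting and dividing by exp(-2t), the lower-order terms cancel: w_t - w_s = 0 (standard advection equation).
Data for w: w(s,0) = u(s,0) = exp(-2s²).
By characteristics (ds/dt = -1), w(s,t) = f(s + t) with f = w(·, 0).
So w(s,t) = exp(-2(s + t)²), and u(s,t) = exp(-2t)w(s,t).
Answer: u(s, t) = exp(-2t)exp(-2(s + t)²)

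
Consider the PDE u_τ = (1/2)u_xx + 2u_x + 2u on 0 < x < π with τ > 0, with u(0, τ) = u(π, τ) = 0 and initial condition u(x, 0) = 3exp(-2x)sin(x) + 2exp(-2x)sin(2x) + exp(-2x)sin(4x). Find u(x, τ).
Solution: Substitute u = exp(-2x)w.
Then u_x = exp(-2x)(w_x - 2w), u_xx = exp(-2x)(w_xx - 4w_x + 4w), u_τ = exp(-2x)w_τ; substituting and dividing by exp(-2x), the lower-order terms cancel: w_τ = (1/2)w_xx (standard heat equation).
Data for w: w(x,0) = exp(2x)u(x,0) = 3sin(x) + 2sin(2x) + sin(4x). The boundary conditions carry over: w(0,τ) = w(π,τ) = 0.
Separating variables: w = Σ c_n exp(-n²τ/2) sin(nx). From w(x,0) = 3sin(x) + 2sin(2x) + sin(4x): c_1=3, c_2=2, c_4=1.
So w(x,τ) = 2exp(-2τ)sin(2x) + exp(-8τ)sin(4x) + 3exp(-τ/2)sin(x), and u(x,τ) = exp(-2x)w(x,τ).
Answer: u(x, τ) = 2exp(-2x)exp(-2τ)sin(2x) + exp(-2x)exp(-8τ)sin(4x) + 3exp(-2x)exp(-τ/2)sin(x)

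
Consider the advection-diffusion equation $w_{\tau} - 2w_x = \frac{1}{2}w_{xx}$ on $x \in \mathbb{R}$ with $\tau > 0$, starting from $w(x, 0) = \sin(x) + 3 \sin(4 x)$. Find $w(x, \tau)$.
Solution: Moving frame: $\eta = x + 2\tau$, $\sigma = \tau$, $w = u(\eta,\sigma)$, so $w_{\tau} = u_{\sigma} + 2u_{\eta}$ and $w_{xx} = u_{\eta\eta}$.
Hence $w_{\tau} - 2w_x = u_{\sigma}$ and the PDE becomes the heat equation $u_{\sigma} = \frac{1}{2}u_{\eta\eta}$ on $\eta \in \mathbb{R}$.
Initial data: $u(\eta,0) = w(\eta,0) = \sin(\eta) + 3 \sin(4 \eta)$. Each mode $\sin(n\eta)$ decays as $e^{-n^2\sigma/2}$ on $\mathbb{R}$, so $u(\eta,\sigma) = \sum c_n e^{-n^2\sigma/2} \sin(n\eta)$ with $c_1=1, c_4=3$: $u(\eta,\sigma) = 3 e^{-8 \sigma} \sin(4 \eta) + e^{-\sigma/2} \sin(\eta)$.
Substituting back: $w(x,\tau) = u(x + 2\tau, \tau)$.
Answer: $w(x, \tau) = 3 e^{-8 \tau} \sin(8 \tau + 4 x) + e^{-\tau/2} \sin(2 \tau + x)$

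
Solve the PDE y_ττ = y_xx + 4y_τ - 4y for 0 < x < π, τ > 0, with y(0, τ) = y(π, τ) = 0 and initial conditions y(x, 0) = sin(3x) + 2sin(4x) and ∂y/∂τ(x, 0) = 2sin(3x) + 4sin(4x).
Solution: Substitute y = exp(2τ)u.
Then y_τ = exp(2τ)(u_τ + 2u), y_ττ = exp(2τ)(u_ττ + 4u_τ + 4u), y_xx = exp(2τ)u_xx; substituting and dividing by exp(2τ), the lower-order terms cancel: u_ττ = u_xx (standard wave equation).
Data for u: u(x,0) = y(x,0) = sin(3x) + 2sin(4x); u_τ(x,0) = y_τ(x,0) - 2y(x,0) = 0. The boundary conditions carry over: u(0,τ) = u(π,τ) = 0.
Separating variables: u = Σ [A_n cos(ω_n τ) + B_n sin(ω_n τ)] sin(nx), ω_n = n. From ICs: A_3=1, A_4=2.
So u(x,τ) = sin(3x)cos(3τ) + 2sin(4x)cos(4τ), and y(x,τ) = exp(2τ)u(x,τ).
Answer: y(x, τ) = exp(2τ)sin(3x)cos(3τ) + 2exp(2τ)sin(4x)cos(4τ)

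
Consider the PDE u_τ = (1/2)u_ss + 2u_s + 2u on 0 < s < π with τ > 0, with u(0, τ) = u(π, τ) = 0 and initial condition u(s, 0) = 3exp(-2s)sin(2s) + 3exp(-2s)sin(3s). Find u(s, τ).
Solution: Substitute u = exp(-2s)w, i.e. w = exp(2s)u.
By the product rule, u_s = exp(-2s)(w_s - 2w), u_ss = exp(-2s)(w_ss - 4w_s + 4w), u_τ = exp(-2s)w_τ.
Substituting into the PDE and dividing by exp(-2s): w_τ = (1/2)(w_ss - 4w_s + 4w) + 2(w_s - 2w) + 2w.
The lower-order terms cancel, leaving the standard heat equation w_τ = (1/2)w_ss.
Initial data for w: w(s,0) = exp(2s)u(s,0) = 3sin(2s) + 3sin(3s). The boundary conditions carry over: w(0,τ) = w(π,τ) = 0.
Solve for w:
  Using separation of variables w = X(s)T(τ):
  Eigenfunctions: sin(ns), n = 1, 2, 3, ...
  General solution: w(s, τ) = Σ c_n sin(ns) exp(-n² τ/2)
  Matching w(s,0) = 3sin(2s) + 3sin(3s) term by term: c_2=3, c_3=3.
Hence w(s,τ) = 3exp(-2τ)sin(2s) + 3exp(-9τ/2)sin(3s).
Transform back: u(s,τ) = exp(-2s)w(s,τ).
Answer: u(s, τ) = 3exp(-2s)exp(-2τ)sin(2s) + 3exp(-2s)exp(-9τ/2)sin(3s)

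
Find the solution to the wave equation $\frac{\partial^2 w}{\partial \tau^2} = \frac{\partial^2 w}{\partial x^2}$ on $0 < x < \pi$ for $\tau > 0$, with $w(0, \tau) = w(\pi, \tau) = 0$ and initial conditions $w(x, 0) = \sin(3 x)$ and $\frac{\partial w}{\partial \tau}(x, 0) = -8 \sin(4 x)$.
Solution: Separating variables: $w = \sum [A_n \cos(\omega_n \tau) + B_n \sin(\omega_n \tau)] \sin(nx)$, $\omega_n = n$. From ICs ($B_n$ = velocity coefficient / $\omega_n$): $A_3=1, B_4=-2$.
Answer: $w(x, \tau) = -2 \sin(4 \tau) \sin(4 x) + \sin(3 x) \cos(3 \tau)$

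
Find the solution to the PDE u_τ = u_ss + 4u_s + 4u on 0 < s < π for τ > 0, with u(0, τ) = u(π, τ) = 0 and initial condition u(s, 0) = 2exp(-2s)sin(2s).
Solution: Substitute u = exp(-2s)w.
Then u_s = exp(-2s)(w_s - 2w), u_ss = exp(-2s)(w_ss - 4w_s + 4w), u_τ = exp(-2s)w_τ; substituting and dividing by exp(-2s), the lower-order terms cancel: w_τ = w_ss (standard heat equation).
Data for w: w(s,0) = exp(2s)u(s,0) = 2sin(2s). The boundary conditions carry over: w(0,τ) = w(π,τ) = 0.
Separating variables: w = Σ c_n exp(-n²τ) sin(ns). From w(s,0) = 2sin(2s): c_2=2.
So w(s,τ) = 2exp(-4τ)sin(2s), and u(s,τ) = exp(-2s)w(s,τ).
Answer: u(s, τ) = 2exp(-2s)exp(-4τ)sin(2s)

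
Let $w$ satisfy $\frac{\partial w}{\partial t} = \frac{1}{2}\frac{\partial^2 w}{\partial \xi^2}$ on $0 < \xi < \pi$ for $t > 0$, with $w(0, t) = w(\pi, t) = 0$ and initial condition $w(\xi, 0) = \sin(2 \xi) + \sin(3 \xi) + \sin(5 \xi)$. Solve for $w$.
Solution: Using separation of variables $w = X(\xi)T(t)$:
Eigenfunctions: $\sin(n\xi)$, $n = 1, 2, 3, \ldots$
General solution: $w(\xi, t) = \sum c_n \sin(n\xi) e^{-n^2 t/2}$
Matching $w(\xi,0) = \sin(2 \xi) + \sin(3 \xi) + \sin(5 \xi)$ term by term: $c_2=1, c_3=1, c_5=1$.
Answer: $w(\xi, t) = e^{-2 t} \sin(2 \xi) + e^{-9 t/2} \sin(3 \xi) + e^{-25 t/2} \sin(5 \xi)$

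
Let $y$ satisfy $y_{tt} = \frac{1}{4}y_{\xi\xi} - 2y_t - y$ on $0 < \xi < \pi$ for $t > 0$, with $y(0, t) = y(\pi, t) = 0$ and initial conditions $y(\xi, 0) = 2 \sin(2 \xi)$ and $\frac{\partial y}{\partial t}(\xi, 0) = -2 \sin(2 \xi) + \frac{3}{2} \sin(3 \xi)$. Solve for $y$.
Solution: Substitute $y = e^{-t}u$.
Then $y_t = e^{-t}(u_t - u)$, $y_{tt} = e^{-t}(u_{tt} - 2u_t + u)$, $y_{\xi\xi} = e^{-t}u_{\xi\xi}$; substituting and dividing by $e^{-t}$, the lower-order terms cancel: $u_{tt} = \frac{1}{4}u_{\xi\xi}$ (standard wave equation).
Data for $u$: $u(\xi,0) = y(\xi,0) = 2 \sin(2 \xi)$; $u_t(\xi,0) = y_t(\xi,0) + y(\xi,0) = \frac{3}{2} \sin(3 \xi)$. The boundary conditions carry over: $u(0,t) = u(\pi,t) = 0$.
Separating variables: $u = \sum [A_n \cos(\omega_n t) + B_n \sin(\omega_n t)] \sin(n\xi)$, $\omega_n = n/2$. From ICs ($B_n$ = velocity coefficient / $\omega_n$): $A_2=2, B_3=1$.
So $u(\xi,t) = \sin(3 t/2) \sin(3 \xi) + 2 \sin(2 \xi) \cos(t)$, and $y(\xi,t) = e^{-t}u(\xi,t)$.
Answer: $y(\xi, t) = 2 e^{-t} \sin(2 \xi) \cos(t) + e^{-t} \sin(3 \xi) \sin(3 t/2)$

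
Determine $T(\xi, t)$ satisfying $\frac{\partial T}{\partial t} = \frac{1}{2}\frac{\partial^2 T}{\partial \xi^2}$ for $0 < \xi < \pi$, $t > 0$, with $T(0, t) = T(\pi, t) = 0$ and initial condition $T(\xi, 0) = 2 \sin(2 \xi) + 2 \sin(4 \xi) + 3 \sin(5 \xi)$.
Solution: Using separation of variables $T = X(\xi)G(t)$:
Eigenfunctions: $\sin(n\xi)$, $n = 1, 2, 3, \ldots$
General solution: $T(\xi, t) = \sum c_n \sin(n\xi) e^{-n^2 t/2}$
Matching $T(\xi,0) = 2 \sin(2 \xi) + 2 \sin(4 \xi) + 3 \sin(5 \xi)$ term by term: $c_2=2, c_4=2, c_5=3$.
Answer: $T(\xi, t) = 2 e^{-2 t} \sin(2 \xi) + 2 e^{-8 t} \sin(4 \xi) + 3 e^{-25 t/2} \sin(5 \xi)$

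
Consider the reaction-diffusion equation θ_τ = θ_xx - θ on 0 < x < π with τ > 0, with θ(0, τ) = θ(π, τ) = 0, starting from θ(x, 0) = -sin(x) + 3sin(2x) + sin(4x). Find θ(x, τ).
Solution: Substitute θ = exp(-τ)u, i.e. u = exp(τ)θ.
By the product rule, θ_τ = exp(-τ)(u_τ - u), θ_xx = exp(-τ)u_xx.
Substituting into the PDE and dividing by exp(-τ): u_τ - u = u_xx - u.
The lower-order terms cancel, leaving the standard heat equation u_τ = u_xx.
Initial data for u: u(x,0) = θ(x,0) = -sin(x) + 3sin(2x) + sin(4x). The boundary conditions carry over: u(0,τ) = u(π,τ) = 0.
Solve for u:
  Using separation of variables u = X(x)G(τ):
  Eigenfunctions: sin(nx), n = 1, 2, 3, ...
  General solution: u(x, τ) = Σ c_n sin(nx) exp(-n² τ)
  Matching u(x,0) = -sin(x) + 3sin(2x) + sin(4x) term by term: c_1=-1, c_2=3, c_4=1.
Hence u(x,τ) = -exp(-τ)sin(x) + 3exp(-4τ)sin(2x) + exp(-16τ)sin(4x).
Transform back: θ(x,τ) = exp(-τ)u(x,τ).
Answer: θ(x, τ) = -exp(-2τ)sin(x) + 3exp(-5τ)sin(2x) + exp(-17τ)sin(4x)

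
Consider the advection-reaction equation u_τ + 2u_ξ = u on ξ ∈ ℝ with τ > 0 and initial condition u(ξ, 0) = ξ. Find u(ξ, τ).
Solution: Substitute u = exp(τ)w.
Then u_τ = exp(τ)(w_τ + w), u_ξ = exp(τ)w_ξ; substituting and dividing by exp(τ), the lower-order terms cancel: w_τ + 2w_ξ = 0 (standard advection equation).
Data for w: w(ξ,0) = u(ξ,0) = ξ.
By characteristics (dξ/dτ = 2), w(ξ,τ) = f(ξ - 2τ) with f = w(·, 0).
So w(ξ,τ) = ξ - 2τ, and u(ξ,τ) = exp(τ)w(ξ,τ).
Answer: u(ξ, τ) = ξexp(τ) - 2τexp(τ)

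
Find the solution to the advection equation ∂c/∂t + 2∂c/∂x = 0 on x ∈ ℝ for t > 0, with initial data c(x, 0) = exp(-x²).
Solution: By method of characteristics (waves move right with speed 2):
Along characteristics x - 2t = const, c is constant, so c(x,t) = f(x - 2t) with f = c(·, 0).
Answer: c(x, t) = exp(-(-2t + x)²)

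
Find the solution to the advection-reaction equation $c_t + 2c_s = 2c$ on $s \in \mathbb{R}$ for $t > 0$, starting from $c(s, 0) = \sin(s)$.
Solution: Substitute $c = e^{2t}u$, i.e. $u = e^{-2t}c$.
By the product rule, $c_t = e^{2t}(u_t + 2u)$, $c_s = e^{2t}u_s$.
Substituting into the PDE and dividing by $e^{2t}$: $u_t + 2u + 2u_s = 2u$.
The lower-order terms cancel, leaving the standard advection equation $u_t + 2u_s = 0$.
Initial data for $u$: $u(s,0) = c(s,0) = \sin(s)$.
Solve for $u$:
  By method of characteristics (waves move right with speed 2):
  Along characteristics $s - 2t =$ const, $u$ is constant, so $u(s,t) = f(s - 2t)$ with $f = u( \cdot , 0)$.
Hence $u(s,t) = \sin(s - 2 t)$.
Transform back: $c(s,t) = e^{2t}u(s,t)$.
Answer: $c(s, t) = e^{2 t} \sin(s - 2 t)$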